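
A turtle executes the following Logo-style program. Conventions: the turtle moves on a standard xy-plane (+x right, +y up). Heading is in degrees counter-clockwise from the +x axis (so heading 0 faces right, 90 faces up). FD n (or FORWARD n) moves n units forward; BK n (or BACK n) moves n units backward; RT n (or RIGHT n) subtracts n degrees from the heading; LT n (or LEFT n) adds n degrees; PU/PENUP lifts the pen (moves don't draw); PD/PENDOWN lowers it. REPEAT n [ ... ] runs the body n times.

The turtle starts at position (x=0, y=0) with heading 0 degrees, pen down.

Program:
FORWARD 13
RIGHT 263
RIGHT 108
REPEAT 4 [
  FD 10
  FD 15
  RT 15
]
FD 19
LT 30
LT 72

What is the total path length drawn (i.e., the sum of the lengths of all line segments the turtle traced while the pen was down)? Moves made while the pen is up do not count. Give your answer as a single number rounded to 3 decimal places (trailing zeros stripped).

Executing turtle program step by step:
Start: pos=(0,0), heading=0, pen down
FD 13: (0,0) -> (13,0) [heading=0, draw]
RT 263: heading 0 -> 97
RT 108: heading 97 -> 349
REPEAT 4 [
  -- iteration 1/4 --
  FD 10: (13,0) -> (22.816,-1.908) [heading=349, draw]
  FD 15: (22.816,-1.908) -> (37.541,-4.77) [heading=349, draw]
  RT 15: heading 349 -> 334
  -- iteration 2/4 --
  FD 10: (37.541,-4.77) -> (46.529,-9.154) [heading=334, draw]
  FD 15: (46.529,-9.154) -> (60.011,-15.73) [heading=334, draw]
  RT 15: heading 334 -> 319
  -- iteration 3/4 --
  FD 10: (60.011,-15.73) -> (67.558,-22.29) [heading=319, draw]
  FD 15: (67.558,-22.29) -> (78.878,-32.131) [heading=319, draw]
  RT 15: heading 319 -> 304
  -- iteration 4/4 --
  FD 10: (78.878,-32.131) -> (84.47,-40.421) [heading=304, draw]
  FD 15: (84.47,-40.421) -> (92.858,-52.857) [heading=304, draw]
  RT 15: heading 304 -> 289
]
FD 19: (92.858,-52.857) -> (99.044,-70.822) [heading=289, draw]
LT 30: heading 289 -> 319
LT 72: heading 319 -> 31
Final: pos=(99.044,-70.822), heading=31, 10 segment(s) drawn

Segment lengths:
  seg 1: (0,0) -> (13,0), length = 13
  seg 2: (13,0) -> (22.816,-1.908), length = 10
  seg 3: (22.816,-1.908) -> (37.541,-4.77), length = 15
  seg 4: (37.541,-4.77) -> (46.529,-9.154), length = 10
  seg 5: (46.529,-9.154) -> (60.011,-15.73), length = 15
  seg 6: (60.011,-15.73) -> (67.558,-22.29), length = 10
  seg 7: (67.558,-22.29) -> (78.878,-32.131), length = 15
  seg 8: (78.878,-32.131) -> (84.47,-40.421), length = 10
  seg 9: (84.47,-40.421) -> (92.858,-52.857), length = 15
  seg 10: (92.858,-52.857) -> (99.044,-70.822), length = 19
Total = 132

Answer: 132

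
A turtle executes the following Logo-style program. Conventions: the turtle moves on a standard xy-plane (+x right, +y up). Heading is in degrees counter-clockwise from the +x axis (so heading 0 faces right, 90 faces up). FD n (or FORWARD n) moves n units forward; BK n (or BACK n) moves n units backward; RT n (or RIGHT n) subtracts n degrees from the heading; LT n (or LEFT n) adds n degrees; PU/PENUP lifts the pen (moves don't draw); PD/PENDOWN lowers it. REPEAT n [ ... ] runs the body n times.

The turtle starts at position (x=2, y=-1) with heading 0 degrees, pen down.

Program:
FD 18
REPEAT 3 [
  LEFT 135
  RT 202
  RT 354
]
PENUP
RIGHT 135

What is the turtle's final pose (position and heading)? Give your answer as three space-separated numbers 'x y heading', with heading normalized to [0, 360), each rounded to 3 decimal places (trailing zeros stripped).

Executing turtle program step by step:
Start: pos=(2,-1), heading=0, pen down
FD 18: (2,-1) -> (20,-1) [heading=0, draw]
REPEAT 3 [
  -- iteration 1/3 --
  LT 135: heading 0 -> 135
  RT 202: heading 135 -> 293
  RT 354: heading 293 -> 299
  -- iteration 2/3 --
  LT 135: heading 299 -> 74
  RT 202: heading 74 -> 232
  RT 354: heading 232 -> 238
  -- iteration 3/3 --
  LT 135: heading 238 -> 13
  RT 202: heading 13 -> 171
  RT 354: heading 171 -> 177
]
PU: pen up
RT 135: heading 177 -> 42
Final: pos=(20,-1), heading=42, 1 segment(s) drawn

Answer: 20 -1 42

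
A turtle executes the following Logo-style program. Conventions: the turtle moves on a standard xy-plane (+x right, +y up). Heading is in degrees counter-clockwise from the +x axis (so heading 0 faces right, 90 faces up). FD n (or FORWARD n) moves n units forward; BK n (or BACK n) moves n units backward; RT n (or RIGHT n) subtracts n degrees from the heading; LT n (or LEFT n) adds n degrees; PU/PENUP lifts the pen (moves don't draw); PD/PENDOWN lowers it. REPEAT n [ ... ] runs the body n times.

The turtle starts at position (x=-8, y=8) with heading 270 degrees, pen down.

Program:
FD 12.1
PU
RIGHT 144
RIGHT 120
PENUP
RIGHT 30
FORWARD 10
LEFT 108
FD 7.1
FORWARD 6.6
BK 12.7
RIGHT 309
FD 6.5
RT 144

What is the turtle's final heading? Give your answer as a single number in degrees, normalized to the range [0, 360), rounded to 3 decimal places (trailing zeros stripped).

Answer: 351

Derivation:
Executing turtle program step by step:
Start: pos=(-8,8), heading=270, pen down
FD 12.1: (-8,8) -> (-8,-4.1) [heading=270, draw]
PU: pen up
RT 144: heading 270 -> 126
RT 120: heading 126 -> 6
PU: pen up
RT 30: heading 6 -> 336
FD 10: (-8,-4.1) -> (1.135,-8.167) [heading=336, move]
LT 108: heading 336 -> 84
FD 7.1: (1.135,-8.167) -> (1.878,-1.106) [heading=84, move]
FD 6.6: (1.878,-1.106) -> (2.567,5.458) [heading=84, move]
BK 12.7: (2.567,5.458) -> (1.24,-7.173) [heading=84, move]
RT 309: heading 84 -> 135
FD 6.5: (1.24,-7.173) -> (-3.356,-2.577) [heading=135, move]
RT 144: heading 135 -> 351
Final: pos=(-3.356,-2.577), heading=351, 1 segment(s) drawn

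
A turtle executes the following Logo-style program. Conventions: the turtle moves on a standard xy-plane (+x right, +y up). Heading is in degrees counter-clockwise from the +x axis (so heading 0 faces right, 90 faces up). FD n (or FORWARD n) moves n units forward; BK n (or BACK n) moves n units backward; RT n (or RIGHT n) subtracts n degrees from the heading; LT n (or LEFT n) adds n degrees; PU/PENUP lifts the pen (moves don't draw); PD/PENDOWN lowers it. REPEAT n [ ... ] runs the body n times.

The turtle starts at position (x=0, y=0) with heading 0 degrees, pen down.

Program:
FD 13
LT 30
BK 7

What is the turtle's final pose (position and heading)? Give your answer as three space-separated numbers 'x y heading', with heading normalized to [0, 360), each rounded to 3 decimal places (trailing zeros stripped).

Executing turtle program step by step:
Start: pos=(0,0), heading=0, pen down
FD 13: (0,0) -> (13,0) [heading=0, draw]
LT 30: heading 0 -> 30
BK 7: (13,0) -> (6.938,-3.5) [heading=30, draw]
Final: pos=(6.938,-3.5), heading=30, 2 segment(s) drawn

Answer: 6.938 -3.5 30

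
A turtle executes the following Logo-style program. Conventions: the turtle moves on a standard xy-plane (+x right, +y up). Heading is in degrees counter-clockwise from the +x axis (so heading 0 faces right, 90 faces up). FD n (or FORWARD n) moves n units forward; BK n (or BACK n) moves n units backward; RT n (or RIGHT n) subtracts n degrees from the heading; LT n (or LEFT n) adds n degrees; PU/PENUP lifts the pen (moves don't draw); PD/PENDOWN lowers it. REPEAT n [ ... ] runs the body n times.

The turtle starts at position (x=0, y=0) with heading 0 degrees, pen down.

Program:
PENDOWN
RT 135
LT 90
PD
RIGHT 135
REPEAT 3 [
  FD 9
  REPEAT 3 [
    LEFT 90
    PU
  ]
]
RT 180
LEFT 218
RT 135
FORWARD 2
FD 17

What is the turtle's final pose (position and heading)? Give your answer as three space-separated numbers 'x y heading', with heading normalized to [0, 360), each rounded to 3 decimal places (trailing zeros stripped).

Answer: -18.858 11.316 173

Derivation:
Executing turtle program step by step:
Start: pos=(0,0), heading=0, pen down
PD: pen down
RT 135: heading 0 -> 225
LT 90: heading 225 -> 315
PD: pen down
RT 135: heading 315 -> 180
REPEAT 3 [
  -- iteration 1/3 --
  FD 9: (0,0) -> (-9,0) [heading=180, draw]
  REPEAT 3 [
    -- iteration 1/3 --
    LT 90: heading 180 -> 270
    PU: pen up
    -- iteration 2/3 --
    LT 90: heading 270 -> 0
    PU: pen up
    -- iteration 3/3 --
    LT 90: heading 0 -> 90
    PU: pen up
  ]
  -- iteration 2/3 --
  FD 9: (-9,0) -> (-9,9) [heading=90, move]
  REPEAT 3 [
    -- iteration 1/3 --
    LT 90: heading 90 -> 180
    PU: pen up
    -- iteration 2/3 --
    LT 90: heading 180 -> 270
    PU: pen up
    -- iteration 3/3 --
    LT 90: heading 270 -> 0
    PU: pen up
  ]
  -- iteration 3/3 --
  FD 9: (-9,9) -> (0,9) [heading=0, move]
  REPEAT 3 [
    -- iteration 1/3 --
    LT 90: heading 0 -> 90
    PU: pen up
    -- iteration 2/3 --
    LT 90: heading 90 -> 180
    PU: pen up
    -- iteration 3/3 --
    LT 90: heading 180 -> 270
    PU: pen up
  ]
]
RT 180: heading 270 -> 90
LT 218: heading 90 -> 308
RT 135: heading 308 -> 173
FD 2: (0,9) -> (-1.985,9.244) [heading=173, move]
FD 17: (-1.985,9.244) -> (-18.858,11.316) [heading=173, move]
Final: pos=(-18.858,11.316), heading=173, 1 segment(s) drawn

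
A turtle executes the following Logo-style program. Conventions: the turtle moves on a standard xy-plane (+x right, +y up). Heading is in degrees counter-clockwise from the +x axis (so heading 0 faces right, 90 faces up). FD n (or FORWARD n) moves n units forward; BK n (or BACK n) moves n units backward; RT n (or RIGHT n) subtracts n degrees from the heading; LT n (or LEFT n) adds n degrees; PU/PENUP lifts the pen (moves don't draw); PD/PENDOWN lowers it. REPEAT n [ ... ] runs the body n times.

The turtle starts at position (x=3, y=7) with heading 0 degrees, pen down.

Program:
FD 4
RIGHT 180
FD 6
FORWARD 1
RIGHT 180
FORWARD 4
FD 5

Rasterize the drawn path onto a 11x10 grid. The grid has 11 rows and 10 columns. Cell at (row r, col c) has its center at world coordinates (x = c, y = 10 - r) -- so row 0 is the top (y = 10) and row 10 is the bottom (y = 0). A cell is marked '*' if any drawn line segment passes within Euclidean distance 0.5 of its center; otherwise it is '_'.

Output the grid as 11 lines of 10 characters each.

Answer: __________
__________
__________
**********
__________
__________
__________
__________
__________
__________
__________

Derivation:
Segment 0: (3,7) -> (7,7)
Segment 1: (7,7) -> (1,7)
Segment 2: (1,7) -> (0,7)
Segment 3: (0,7) -> (4,7)
Segment 4: (4,7) -> (9,7)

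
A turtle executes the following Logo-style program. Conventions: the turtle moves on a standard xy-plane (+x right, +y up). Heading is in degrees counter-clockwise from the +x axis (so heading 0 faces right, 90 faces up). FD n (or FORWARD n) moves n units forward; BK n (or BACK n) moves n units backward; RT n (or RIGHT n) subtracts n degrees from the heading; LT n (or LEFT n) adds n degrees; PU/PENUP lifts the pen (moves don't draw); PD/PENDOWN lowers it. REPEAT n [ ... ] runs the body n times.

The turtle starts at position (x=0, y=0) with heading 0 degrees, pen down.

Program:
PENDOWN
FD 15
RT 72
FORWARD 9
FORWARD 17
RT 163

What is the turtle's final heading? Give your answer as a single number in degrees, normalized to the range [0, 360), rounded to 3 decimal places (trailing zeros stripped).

Executing turtle program step by step:
Start: pos=(0,0), heading=0, pen down
PD: pen down
FD 15: (0,0) -> (15,0) [heading=0, draw]
RT 72: heading 0 -> 288
FD 9: (15,0) -> (17.781,-8.56) [heading=288, draw]
FD 17: (17.781,-8.56) -> (23.034,-24.727) [heading=288, draw]
RT 163: heading 288 -> 125
Final: pos=(23.034,-24.727), heading=125, 3 segment(s) drawn

Answer: 125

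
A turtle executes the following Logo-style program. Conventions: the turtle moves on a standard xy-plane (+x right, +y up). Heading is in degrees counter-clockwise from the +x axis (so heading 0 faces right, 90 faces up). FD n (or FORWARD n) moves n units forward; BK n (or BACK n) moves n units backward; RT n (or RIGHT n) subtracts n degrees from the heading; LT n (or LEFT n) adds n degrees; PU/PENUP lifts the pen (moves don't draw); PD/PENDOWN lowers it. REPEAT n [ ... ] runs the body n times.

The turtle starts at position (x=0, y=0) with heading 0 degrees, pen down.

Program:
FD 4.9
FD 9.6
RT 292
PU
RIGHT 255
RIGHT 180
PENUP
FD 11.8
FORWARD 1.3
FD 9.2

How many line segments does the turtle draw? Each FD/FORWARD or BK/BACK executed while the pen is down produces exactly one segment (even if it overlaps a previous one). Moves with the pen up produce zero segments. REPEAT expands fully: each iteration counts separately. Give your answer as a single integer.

Executing turtle program step by step:
Start: pos=(0,0), heading=0, pen down
FD 4.9: (0,0) -> (4.9,0) [heading=0, draw]
FD 9.6: (4.9,0) -> (14.5,0) [heading=0, draw]
RT 292: heading 0 -> 68
PU: pen up
RT 255: heading 68 -> 173
RT 180: heading 173 -> 353
PU: pen up
FD 11.8: (14.5,0) -> (26.212,-1.438) [heading=353, move]
FD 1.3: (26.212,-1.438) -> (27.502,-1.596) [heading=353, move]
FD 9.2: (27.502,-1.596) -> (36.634,-2.718) [heading=353, move]
Final: pos=(36.634,-2.718), heading=353, 2 segment(s) drawn
Segments drawn: 2

Answer: 2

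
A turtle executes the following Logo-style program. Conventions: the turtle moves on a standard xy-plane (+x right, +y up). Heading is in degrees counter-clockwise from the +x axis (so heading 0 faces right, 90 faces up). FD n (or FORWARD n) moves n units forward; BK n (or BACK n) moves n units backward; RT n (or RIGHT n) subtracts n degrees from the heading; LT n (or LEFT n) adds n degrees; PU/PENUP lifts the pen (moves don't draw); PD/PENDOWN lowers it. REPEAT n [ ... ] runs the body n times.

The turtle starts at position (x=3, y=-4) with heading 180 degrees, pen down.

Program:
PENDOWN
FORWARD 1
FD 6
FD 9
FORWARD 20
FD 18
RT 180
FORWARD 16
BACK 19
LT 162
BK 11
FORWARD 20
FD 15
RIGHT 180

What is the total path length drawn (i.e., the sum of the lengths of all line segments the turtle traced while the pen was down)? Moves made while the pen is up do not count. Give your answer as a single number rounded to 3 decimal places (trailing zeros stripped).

Executing turtle program step by step:
Start: pos=(3,-4), heading=180, pen down
PD: pen down
FD 1: (3,-4) -> (2,-4) [heading=180, draw]
FD 6: (2,-4) -> (-4,-4) [heading=180, draw]
FD 9: (-4,-4) -> (-13,-4) [heading=180, draw]
FD 20: (-13,-4) -> (-33,-4) [heading=180, draw]
FD 18: (-33,-4) -> (-51,-4) [heading=180, draw]
RT 180: heading 180 -> 0
FD 16: (-51,-4) -> (-35,-4) [heading=0, draw]
BK 19: (-35,-4) -> (-54,-4) [heading=0, draw]
LT 162: heading 0 -> 162
BK 11: (-54,-4) -> (-43.538,-7.399) [heading=162, draw]
FD 20: (-43.538,-7.399) -> (-62.56,-1.219) [heading=162, draw]
FD 15: (-62.56,-1.219) -> (-76.825,3.416) [heading=162, draw]
RT 180: heading 162 -> 342
Final: pos=(-76.825,3.416), heading=342, 10 segment(s) drawn

Segment lengths:
  seg 1: (3,-4) -> (2,-4), length = 1
  seg 2: (2,-4) -> (-4,-4), length = 6
  seg 3: (-4,-4) -> (-13,-4), length = 9
  seg 4: (-13,-4) -> (-33,-4), length = 20
  seg 5: (-33,-4) -> (-51,-4), length = 18
  seg 6: (-51,-4) -> (-35,-4), length = 16
  seg 7: (-35,-4) -> (-54,-4), length = 19
  seg 8: (-54,-4) -> (-43.538,-7.399), length = 11
  seg 9: (-43.538,-7.399) -> (-62.56,-1.219), length = 20
  seg 10: (-62.56,-1.219) -> (-76.825,3.416), length = 15
Total = 135

Answer: 135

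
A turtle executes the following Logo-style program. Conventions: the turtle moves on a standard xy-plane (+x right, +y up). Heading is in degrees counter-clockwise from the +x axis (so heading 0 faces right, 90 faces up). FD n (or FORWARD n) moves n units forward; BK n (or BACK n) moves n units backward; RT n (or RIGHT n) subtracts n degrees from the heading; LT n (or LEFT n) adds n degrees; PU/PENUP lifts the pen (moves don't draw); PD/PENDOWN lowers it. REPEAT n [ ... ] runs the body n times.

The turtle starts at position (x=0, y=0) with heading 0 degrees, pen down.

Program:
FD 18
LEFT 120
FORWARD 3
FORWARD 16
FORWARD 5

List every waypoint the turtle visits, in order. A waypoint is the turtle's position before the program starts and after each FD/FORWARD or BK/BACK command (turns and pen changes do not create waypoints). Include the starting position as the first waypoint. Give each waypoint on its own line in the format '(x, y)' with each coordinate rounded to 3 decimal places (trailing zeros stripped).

Executing turtle program step by step:
Start: pos=(0,0), heading=0, pen down
FD 18: (0,0) -> (18,0) [heading=0, draw]
LT 120: heading 0 -> 120
FD 3: (18,0) -> (16.5,2.598) [heading=120, draw]
FD 16: (16.5,2.598) -> (8.5,16.454) [heading=120, draw]
FD 5: (8.5,16.454) -> (6,20.785) [heading=120, draw]
Final: pos=(6,20.785), heading=120, 4 segment(s) drawn
Waypoints (5 total):
(0, 0)
(18, 0)
(16.5, 2.598)
(8.5, 16.454)
(6, 20.785)

Answer: (0, 0)
(18, 0)
(16.5, 2.598)
(8.5, 16.454)
(6, 20.785)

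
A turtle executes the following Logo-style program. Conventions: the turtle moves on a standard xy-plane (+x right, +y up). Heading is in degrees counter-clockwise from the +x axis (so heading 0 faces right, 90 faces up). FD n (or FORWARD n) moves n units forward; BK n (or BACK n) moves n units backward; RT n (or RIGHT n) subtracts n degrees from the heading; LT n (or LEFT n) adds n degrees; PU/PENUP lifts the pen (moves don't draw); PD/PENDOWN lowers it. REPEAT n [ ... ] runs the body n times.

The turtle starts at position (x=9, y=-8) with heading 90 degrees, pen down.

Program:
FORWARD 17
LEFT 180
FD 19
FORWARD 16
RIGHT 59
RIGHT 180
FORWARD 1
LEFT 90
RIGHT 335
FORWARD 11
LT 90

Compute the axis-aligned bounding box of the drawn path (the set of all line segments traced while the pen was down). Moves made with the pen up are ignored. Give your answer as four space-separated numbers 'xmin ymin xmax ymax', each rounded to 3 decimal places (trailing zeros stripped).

Executing turtle program step by step:
Start: pos=(9,-8), heading=90, pen down
FD 17: (9,-8) -> (9,9) [heading=90, draw]
LT 180: heading 90 -> 270
FD 19: (9,9) -> (9,-10) [heading=270, draw]
FD 16: (9,-10) -> (9,-26) [heading=270, draw]
RT 59: heading 270 -> 211
RT 180: heading 211 -> 31
FD 1: (9,-26) -> (9.857,-25.485) [heading=31, draw]
LT 90: heading 31 -> 121
RT 335: heading 121 -> 146
FD 11: (9.857,-25.485) -> (0.738,-19.334) [heading=146, draw]
LT 90: heading 146 -> 236
Final: pos=(0.738,-19.334), heading=236, 5 segment(s) drawn

Segment endpoints: x in {0.738, 9, 9, 9, 9, 9.857}, y in {-26, -25.485, -19.334, -10, -8, 9}
xmin=0.738, ymin=-26, xmax=9.857, ymax=9

Answer: 0.738 -26 9.857 9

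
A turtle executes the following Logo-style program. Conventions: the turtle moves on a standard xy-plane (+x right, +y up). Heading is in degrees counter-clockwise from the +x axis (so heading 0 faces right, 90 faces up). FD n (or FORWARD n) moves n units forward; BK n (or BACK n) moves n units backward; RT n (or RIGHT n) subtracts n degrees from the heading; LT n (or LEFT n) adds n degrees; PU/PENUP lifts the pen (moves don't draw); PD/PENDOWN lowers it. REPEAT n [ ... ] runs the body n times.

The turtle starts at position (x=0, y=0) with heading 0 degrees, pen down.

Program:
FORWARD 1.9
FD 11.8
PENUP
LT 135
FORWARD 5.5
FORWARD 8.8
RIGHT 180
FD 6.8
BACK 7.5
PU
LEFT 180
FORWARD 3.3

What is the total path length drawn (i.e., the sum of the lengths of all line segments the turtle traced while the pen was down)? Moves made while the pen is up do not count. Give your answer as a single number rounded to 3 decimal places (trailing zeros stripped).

Executing turtle program step by step:
Start: pos=(0,0), heading=0, pen down
FD 1.9: (0,0) -> (1.9,0) [heading=0, draw]
FD 11.8: (1.9,0) -> (13.7,0) [heading=0, draw]
PU: pen up
LT 135: heading 0 -> 135
FD 5.5: (13.7,0) -> (9.811,3.889) [heading=135, move]
FD 8.8: (9.811,3.889) -> (3.588,10.112) [heading=135, move]
RT 180: heading 135 -> 315
FD 6.8: (3.588,10.112) -> (8.397,5.303) [heading=315, move]
BK 7.5: (8.397,5.303) -> (3.093,10.607) [heading=315, move]
PU: pen up
LT 180: heading 315 -> 135
FD 3.3: (3.093,10.607) -> (0.76,12.94) [heading=135, move]
Final: pos=(0.76,12.94), heading=135, 2 segment(s) drawn

Segment lengths:
  seg 1: (0,0) -> (1.9,0), length = 1.9
  seg 2: (1.9,0) -> (13.7,0), length = 11.8
Total = 13.7

Answer: 13.7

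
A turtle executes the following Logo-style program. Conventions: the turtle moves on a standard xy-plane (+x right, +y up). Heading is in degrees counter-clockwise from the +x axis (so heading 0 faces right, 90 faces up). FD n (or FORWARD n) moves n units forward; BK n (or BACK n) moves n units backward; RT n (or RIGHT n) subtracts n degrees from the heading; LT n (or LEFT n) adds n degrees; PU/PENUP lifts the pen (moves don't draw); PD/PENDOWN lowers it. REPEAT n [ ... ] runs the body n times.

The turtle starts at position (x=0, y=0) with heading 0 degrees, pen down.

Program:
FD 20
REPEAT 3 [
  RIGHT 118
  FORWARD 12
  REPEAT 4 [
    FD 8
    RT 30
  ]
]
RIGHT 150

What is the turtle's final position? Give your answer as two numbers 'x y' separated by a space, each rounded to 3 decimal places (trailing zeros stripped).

Executing turtle program step by step:
Start: pos=(0,0), heading=0, pen down
FD 20: (0,0) -> (20,0) [heading=0, draw]
REPEAT 3 [
  -- iteration 1/3 --
  RT 118: heading 0 -> 242
  FD 12: (20,0) -> (14.366,-10.595) [heading=242, draw]
  REPEAT 4 [
    -- iteration 1/4 --
    FD 8: (14.366,-10.595) -> (10.611,-17.659) [heading=242, draw]
    RT 30: heading 242 -> 212
    -- iteration 2/4 --
    FD 8: (10.611,-17.659) -> (3.826,-21.898) [heading=212, draw]
    RT 30: heading 212 -> 182
    -- iteration 3/4 --
    FD 8: (3.826,-21.898) -> (-4.169,-22.178) [heading=182, draw]
    RT 30: heading 182 -> 152
    -- iteration 4/4 --
    FD 8: (-4.169,-22.178) -> (-11.233,-18.422) [heading=152, draw]
    RT 30: heading 152 -> 122
  ]
  -- iteration 2/3 --
  RT 118: heading 122 -> 4
  FD 12: (-11.233,-18.422) -> (0.738,-17.585) [heading=4, draw]
  REPEAT 4 [
    -- iteration 1/4 --
    FD 8: (0.738,-17.585) -> (8.719,-17.027) [heading=4, draw]
    RT 30: heading 4 -> 334
    -- iteration 2/4 --
    FD 8: (8.719,-17.027) -> (15.909,-20.534) [heading=334, draw]
    RT 30: heading 334 -> 304
    -- iteration 3/4 --
    FD 8: (15.909,-20.534) -> (20.383,-27.166) [heading=304, draw]
    RT 30: heading 304 -> 274
    -- iteration 4/4 --
    FD 8: (20.383,-27.166) -> (20.941,-35.146) [heading=274, draw]
    RT 30: heading 274 -> 244
  ]
  -- iteration 3/3 --
  RT 118: heading 244 -> 126
  FD 12: (20.941,-35.146) -> (13.887,-25.438) [heading=126, draw]
  REPEAT 4 [
    -- iteration 1/4 --
    FD 8: (13.887,-25.438) -> (9.185,-18.966) [heading=126, draw]
    RT 30: heading 126 -> 96
    -- iteration 2/4 --
    FD 8: (9.185,-18.966) -> (8.349,-11.01) [heading=96, draw]
    RT 30: heading 96 -> 66
    -- iteration 3/4 --
    FD 8: (8.349,-11.01) -> (11.603,-3.702) [heading=66, draw]
    RT 30: heading 66 -> 36
    -- iteration 4/4 --
    FD 8: (11.603,-3.702) -> (18.075,1.001) [heading=36, draw]
    RT 30: heading 36 -> 6
  ]
]
RT 150: heading 6 -> 216
Final: pos=(18.075,1.001), heading=216, 16 segment(s) drawn

Answer: 18.075 1.001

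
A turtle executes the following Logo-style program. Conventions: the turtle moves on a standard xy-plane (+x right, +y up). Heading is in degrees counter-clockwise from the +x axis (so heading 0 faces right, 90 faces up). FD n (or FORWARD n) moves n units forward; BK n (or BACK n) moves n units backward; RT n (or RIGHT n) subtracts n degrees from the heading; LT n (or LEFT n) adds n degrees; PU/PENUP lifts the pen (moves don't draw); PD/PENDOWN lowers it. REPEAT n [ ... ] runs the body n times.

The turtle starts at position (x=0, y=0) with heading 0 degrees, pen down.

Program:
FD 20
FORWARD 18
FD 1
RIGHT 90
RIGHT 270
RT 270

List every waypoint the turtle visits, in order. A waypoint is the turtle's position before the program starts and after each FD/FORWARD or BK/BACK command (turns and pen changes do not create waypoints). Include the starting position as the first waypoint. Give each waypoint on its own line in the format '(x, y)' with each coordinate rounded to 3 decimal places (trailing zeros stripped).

Executing turtle program step by step:
Start: pos=(0,0), heading=0, pen down
FD 20: (0,0) -> (20,0) [heading=0, draw]
FD 18: (20,0) -> (38,0) [heading=0, draw]
FD 1: (38,0) -> (39,0) [heading=0, draw]
RT 90: heading 0 -> 270
RT 270: heading 270 -> 0
RT 270: heading 0 -> 90
Final: pos=(39,0), heading=90, 3 segment(s) drawn
Waypoints (4 total):
(0, 0)
(20, 0)
(38, 0)
(39, 0)

Answer: (0, 0)
(20, 0)
(38, 0)
(39, 0)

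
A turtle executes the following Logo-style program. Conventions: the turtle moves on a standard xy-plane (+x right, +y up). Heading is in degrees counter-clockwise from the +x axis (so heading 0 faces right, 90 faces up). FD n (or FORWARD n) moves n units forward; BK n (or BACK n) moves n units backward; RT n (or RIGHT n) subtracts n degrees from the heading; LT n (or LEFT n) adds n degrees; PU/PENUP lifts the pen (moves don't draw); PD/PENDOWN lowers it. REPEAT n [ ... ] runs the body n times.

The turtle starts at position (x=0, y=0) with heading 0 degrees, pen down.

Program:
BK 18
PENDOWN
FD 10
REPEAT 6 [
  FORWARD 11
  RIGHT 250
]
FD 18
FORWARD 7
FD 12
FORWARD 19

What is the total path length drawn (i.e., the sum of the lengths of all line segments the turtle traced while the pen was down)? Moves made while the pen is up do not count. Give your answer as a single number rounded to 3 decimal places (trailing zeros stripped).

Executing turtle program step by step:
Start: pos=(0,0), heading=0, pen down
BK 18: (0,0) -> (-18,0) [heading=0, draw]
PD: pen down
FD 10: (-18,0) -> (-8,0) [heading=0, draw]
REPEAT 6 [
  -- iteration 1/6 --
  FD 11: (-8,0) -> (3,0) [heading=0, draw]
  RT 250: heading 0 -> 110
  -- iteration 2/6 --
  FD 11: (3,0) -> (-0.762,10.337) [heading=110, draw]
  RT 250: heading 110 -> 220
  -- iteration 3/6 --
  FD 11: (-0.762,10.337) -> (-9.189,3.266) [heading=220, draw]
  RT 250: heading 220 -> 330
  -- iteration 4/6 --
  FD 11: (-9.189,3.266) -> (0.338,-2.234) [heading=330, draw]
  RT 250: heading 330 -> 80
  -- iteration 5/6 --
  FD 11: (0.338,-2.234) -> (2.248,8.599) [heading=80, draw]
  RT 250: heading 80 -> 190
  -- iteration 6/6 --
  FD 11: (2.248,8.599) -> (-8.585,6.689) [heading=190, draw]
  RT 250: heading 190 -> 300
]
FD 18: (-8.585,6.689) -> (0.415,-8.9) [heading=300, draw]
FD 7: (0.415,-8.9) -> (3.915,-14.962) [heading=300, draw]
FD 12: (3.915,-14.962) -> (9.915,-25.354) [heading=300, draw]
FD 19: (9.915,-25.354) -> (19.415,-41.809) [heading=300, draw]
Final: pos=(19.415,-41.809), heading=300, 12 segment(s) drawn

Segment lengths:
  seg 1: (0,0) -> (-18,0), length = 18
  seg 2: (-18,0) -> (-8,0), length = 10
  seg 3: (-8,0) -> (3,0), length = 11
  seg 4: (3,0) -> (-0.762,10.337), length = 11
  seg 5: (-0.762,10.337) -> (-9.189,3.266), length = 11
  seg 6: (-9.189,3.266) -> (0.338,-2.234), length = 11
  seg 7: (0.338,-2.234) -> (2.248,8.599), length = 11
  seg 8: (2.248,8.599) -> (-8.585,6.689), length = 11
  seg 9: (-8.585,6.689) -> (0.415,-8.9), length = 18
  seg 10: (0.415,-8.9) -> (3.915,-14.962), length = 7
  seg 11: (3.915,-14.962) -> (9.915,-25.354), length = 12
  seg 12: (9.915,-25.354) -> (19.415,-41.809), length = 19
Total = 150

Answer: 150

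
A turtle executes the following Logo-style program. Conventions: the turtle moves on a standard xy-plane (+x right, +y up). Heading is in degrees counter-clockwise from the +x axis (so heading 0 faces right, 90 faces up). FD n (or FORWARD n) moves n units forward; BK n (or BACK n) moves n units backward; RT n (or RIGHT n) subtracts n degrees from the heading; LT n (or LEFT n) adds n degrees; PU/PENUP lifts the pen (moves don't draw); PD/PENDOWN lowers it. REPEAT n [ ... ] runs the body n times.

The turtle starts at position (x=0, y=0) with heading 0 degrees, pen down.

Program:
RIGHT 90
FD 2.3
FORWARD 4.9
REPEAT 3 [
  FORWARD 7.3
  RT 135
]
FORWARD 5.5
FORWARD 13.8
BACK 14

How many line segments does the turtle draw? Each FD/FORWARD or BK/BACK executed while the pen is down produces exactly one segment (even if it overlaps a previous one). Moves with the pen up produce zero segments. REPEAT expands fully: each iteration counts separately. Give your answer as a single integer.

Executing turtle program step by step:
Start: pos=(0,0), heading=0, pen down
RT 90: heading 0 -> 270
FD 2.3: (0,0) -> (0,-2.3) [heading=270, draw]
FD 4.9: (0,-2.3) -> (0,-7.2) [heading=270, draw]
REPEAT 3 [
  -- iteration 1/3 --
  FD 7.3: (0,-7.2) -> (0,-14.5) [heading=270, draw]
  RT 135: heading 270 -> 135
  -- iteration 2/3 --
  FD 7.3: (0,-14.5) -> (-5.162,-9.338) [heading=135, draw]
  RT 135: heading 135 -> 0
  -- iteration 3/3 --
  FD 7.3: (-5.162,-9.338) -> (2.138,-9.338) [heading=0, draw]
  RT 135: heading 0 -> 225
]
FD 5.5: (2.138,-9.338) -> (-1.751,-13.227) [heading=225, draw]
FD 13.8: (-1.751,-13.227) -> (-11.509,-22.985) [heading=225, draw]
BK 14: (-11.509,-22.985) -> (-1.61,-13.086) [heading=225, draw]
Final: pos=(-1.61,-13.086), heading=225, 8 segment(s) drawn
Segments drawn: 8

Answer: 8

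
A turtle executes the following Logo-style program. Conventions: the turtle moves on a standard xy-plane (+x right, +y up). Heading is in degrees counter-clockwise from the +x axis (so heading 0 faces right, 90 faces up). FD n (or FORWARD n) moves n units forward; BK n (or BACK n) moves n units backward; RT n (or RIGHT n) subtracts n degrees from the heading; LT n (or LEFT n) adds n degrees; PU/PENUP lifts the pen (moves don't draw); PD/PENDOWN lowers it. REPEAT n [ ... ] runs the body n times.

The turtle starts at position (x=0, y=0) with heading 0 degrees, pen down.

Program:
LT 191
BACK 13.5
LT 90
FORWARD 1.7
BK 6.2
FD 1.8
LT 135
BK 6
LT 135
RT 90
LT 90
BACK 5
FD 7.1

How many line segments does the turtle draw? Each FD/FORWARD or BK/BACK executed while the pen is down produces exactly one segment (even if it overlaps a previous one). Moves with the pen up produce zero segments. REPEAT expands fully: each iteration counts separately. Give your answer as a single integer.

Executing turtle program step by step:
Start: pos=(0,0), heading=0, pen down
LT 191: heading 0 -> 191
BK 13.5: (0,0) -> (13.252,2.576) [heading=191, draw]
LT 90: heading 191 -> 281
FD 1.7: (13.252,2.576) -> (13.576,0.907) [heading=281, draw]
BK 6.2: (13.576,0.907) -> (12.393,6.993) [heading=281, draw]
FD 1.8: (12.393,6.993) -> (12.737,5.226) [heading=281, draw]
LT 135: heading 281 -> 56
BK 6: (12.737,5.226) -> (9.382,0.252) [heading=56, draw]
LT 135: heading 56 -> 191
RT 90: heading 191 -> 101
LT 90: heading 101 -> 191
BK 5: (9.382,0.252) -> (14.29,1.206) [heading=191, draw]
FD 7.1: (14.29,1.206) -> (7.32,-0.149) [heading=191, draw]
Final: pos=(7.32,-0.149), heading=191, 7 segment(s) drawn
Segments drawn: 7

Answer: 7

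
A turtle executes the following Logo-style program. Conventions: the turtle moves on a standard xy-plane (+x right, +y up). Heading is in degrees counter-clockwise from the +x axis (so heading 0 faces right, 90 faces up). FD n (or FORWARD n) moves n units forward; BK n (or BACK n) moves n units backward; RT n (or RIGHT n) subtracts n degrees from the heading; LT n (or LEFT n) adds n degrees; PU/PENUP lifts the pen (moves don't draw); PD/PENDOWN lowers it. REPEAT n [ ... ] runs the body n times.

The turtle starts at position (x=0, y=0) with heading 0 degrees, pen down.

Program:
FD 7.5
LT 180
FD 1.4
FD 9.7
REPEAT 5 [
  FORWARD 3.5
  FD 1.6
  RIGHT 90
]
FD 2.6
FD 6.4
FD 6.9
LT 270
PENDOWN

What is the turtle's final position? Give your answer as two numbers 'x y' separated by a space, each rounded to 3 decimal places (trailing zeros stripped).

Answer: -8.7 15.9

Derivation:
Executing turtle program step by step:
Start: pos=(0,0), heading=0, pen down
FD 7.5: (0,0) -> (7.5,0) [heading=0, draw]
LT 180: heading 0 -> 180
FD 1.4: (7.5,0) -> (6.1,0) [heading=180, draw]
FD 9.7: (6.1,0) -> (-3.6,0) [heading=180, draw]
REPEAT 5 [
  -- iteration 1/5 --
  FD 3.5: (-3.6,0) -> (-7.1,0) [heading=180, draw]
  FD 1.6: (-7.1,0) -> (-8.7,0) [heading=180, draw]
  RT 90: heading 180 -> 90
  -- iteration 2/5 --
  FD 3.5: (-8.7,0) -> (-8.7,3.5) [heading=90, draw]
  FD 1.6: (-8.7,3.5) -> (-8.7,5.1) [heading=90, draw]
  RT 90: heading 90 -> 0
  -- iteration 3/5 --
  FD 3.5: (-8.7,5.1) -> (-5.2,5.1) [heading=0, draw]
  FD 1.6: (-5.2,5.1) -> (-3.6,5.1) [heading=0, draw]
  RT 90: heading 0 -> 270
  -- iteration 4/5 --
  FD 3.5: (-3.6,5.1) -> (-3.6,1.6) [heading=270, draw]
  FD 1.6: (-3.6,1.6) -> (-3.6,0) [heading=270, draw]
  RT 90: heading 270 -> 180
  -- iteration 5/5 --
  FD 3.5: (-3.6,0) -> (-7.1,0) [heading=180, draw]
  FD 1.6: (-7.1,0) -> (-8.7,0) [heading=180, draw]
  RT 90: heading 180 -> 90
]
FD 2.6: (-8.7,0) -> (-8.7,2.6) [heading=90, draw]
FD 6.4: (-8.7,2.6) -> (-8.7,9) [heading=90, draw]
FD 6.9: (-8.7,9) -> (-8.7,15.9) [heading=90, draw]
LT 270: heading 90 -> 0
PD: pen down
Final: pos=(-8.7,15.9), heading=0, 16 segment(s) drawn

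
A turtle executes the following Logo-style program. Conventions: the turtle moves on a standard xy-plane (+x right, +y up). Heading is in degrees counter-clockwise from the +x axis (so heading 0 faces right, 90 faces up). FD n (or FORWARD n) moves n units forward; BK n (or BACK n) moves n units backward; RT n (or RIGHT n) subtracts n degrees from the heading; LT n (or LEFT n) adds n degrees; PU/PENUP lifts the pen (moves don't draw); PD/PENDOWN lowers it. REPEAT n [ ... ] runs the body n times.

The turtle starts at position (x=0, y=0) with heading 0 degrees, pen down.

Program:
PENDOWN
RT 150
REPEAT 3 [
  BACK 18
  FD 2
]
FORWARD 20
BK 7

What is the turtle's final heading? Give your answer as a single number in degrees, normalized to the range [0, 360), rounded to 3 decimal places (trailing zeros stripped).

Executing turtle program step by step:
Start: pos=(0,0), heading=0, pen down
PD: pen down
RT 150: heading 0 -> 210
REPEAT 3 [
  -- iteration 1/3 --
  BK 18: (0,0) -> (15.588,9) [heading=210, draw]
  FD 2: (15.588,9) -> (13.856,8) [heading=210, draw]
  -- iteration 2/3 --
  BK 18: (13.856,8) -> (29.445,17) [heading=210, draw]
  FD 2: (29.445,17) -> (27.713,16) [heading=210, draw]
  -- iteration 3/3 --
  BK 18: (27.713,16) -> (43.301,25) [heading=210, draw]
  FD 2: (43.301,25) -> (41.569,24) [heading=210, draw]
]
FD 20: (41.569,24) -> (24.249,14) [heading=210, draw]
BK 7: (24.249,14) -> (30.311,17.5) [heading=210, draw]
Final: pos=(30.311,17.5), heading=210, 8 segment(s) drawn

Answer: 210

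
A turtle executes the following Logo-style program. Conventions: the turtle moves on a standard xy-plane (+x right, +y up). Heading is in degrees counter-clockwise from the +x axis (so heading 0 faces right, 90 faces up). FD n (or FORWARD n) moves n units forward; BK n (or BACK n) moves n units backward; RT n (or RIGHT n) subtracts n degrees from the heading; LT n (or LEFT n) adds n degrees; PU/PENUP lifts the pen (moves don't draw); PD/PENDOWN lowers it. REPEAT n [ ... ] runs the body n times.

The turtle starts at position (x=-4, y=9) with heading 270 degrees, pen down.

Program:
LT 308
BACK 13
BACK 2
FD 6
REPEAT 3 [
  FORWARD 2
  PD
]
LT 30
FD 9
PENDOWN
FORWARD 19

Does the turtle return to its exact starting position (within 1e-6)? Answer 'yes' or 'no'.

Answer: no

Derivation:
Executing turtle program step by step:
Start: pos=(-4,9), heading=270, pen down
LT 308: heading 270 -> 218
BK 13: (-4,9) -> (6.244,17.004) [heading=218, draw]
BK 2: (6.244,17.004) -> (7.82,18.235) [heading=218, draw]
FD 6: (7.82,18.235) -> (3.092,14.541) [heading=218, draw]
REPEAT 3 [
  -- iteration 1/3 --
  FD 2: (3.092,14.541) -> (1.516,13.31) [heading=218, draw]
  PD: pen down
  -- iteration 2/3 --
  FD 2: (1.516,13.31) -> (-0.06,12.078) [heading=218, draw]
  PD: pen down
  -- iteration 3/3 --
  FD 2: (-0.06,12.078) -> (-1.636,10.847) [heading=218, draw]
  PD: pen down
]
LT 30: heading 218 -> 248
FD 9: (-1.636,10.847) -> (-5.007,2.502) [heading=248, draw]
PD: pen down
FD 19: (-5.007,2.502) -> (-12.125,-15.114) [heading=248, draw]
Final: pos=(-12.125,-15.114), heading=248, 8 segment(s) drawn

Start position: (-4, 9)
Final position: (-12.125, -15.114)
Distance = 25.446; >= 1e-6 -> NOT closed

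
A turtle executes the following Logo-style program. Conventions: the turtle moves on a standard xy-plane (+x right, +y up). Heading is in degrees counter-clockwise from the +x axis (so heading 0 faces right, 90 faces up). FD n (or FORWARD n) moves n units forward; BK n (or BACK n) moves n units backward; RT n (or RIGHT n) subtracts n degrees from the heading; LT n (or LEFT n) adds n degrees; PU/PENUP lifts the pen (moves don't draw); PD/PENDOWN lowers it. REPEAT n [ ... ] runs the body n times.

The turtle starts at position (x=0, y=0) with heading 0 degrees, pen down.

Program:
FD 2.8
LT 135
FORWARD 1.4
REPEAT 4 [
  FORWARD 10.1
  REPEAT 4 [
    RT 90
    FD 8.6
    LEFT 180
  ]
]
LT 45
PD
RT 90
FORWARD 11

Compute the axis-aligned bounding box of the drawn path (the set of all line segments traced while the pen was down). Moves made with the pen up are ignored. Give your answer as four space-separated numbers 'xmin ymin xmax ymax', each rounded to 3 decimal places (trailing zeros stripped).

Executing turtle program step by step:
Start: pos=(0,0), heading=0, pen down
FD 2.8: (0,0) -> (2.8,0) [heading=0, draw]
LT 135: heading 0 -> 135
FD 1.4: (2.8,0) -> (1.81,0.99) [heading=135, draw]
REPEAT 4 [
  -- iteration 1/4 --
  FD 10.1: (1.81,0.99) -> (-5.332,8.132) [heading=135, draw]
  REPEAT 4 [
    -- iteration 1/4 --
    RT 90: heading 135 -> 45
    FD 8.6: (-5.332,8.132) -> (0.749,14.213) [heading=45, draw]
    LT 180: heading 45 -> 225
    -- iteration 2/4 --
    RT 90: heading 225 -> 135
    FD 8.6: (0.749,14.213) -> (-5.332,20.294) [heading=135, draw]
    LT 180: heading 135 -> 315
    -- iteration 3/4 --
    RT 90: heading 315 -> 225
    FD 8.6: (-5.332,20.294) -> (-11.413,14.213) [heading=225, draw]
    LT 180: heading 225 -> 45
    -- iteration 4/4 --
    RT 90: heading 45 -> 315
    FD 8.6: (-11.413,14.213) -> (-5.332,8.132) [heading=315, draw]
    LT 180: heading 315 -> 135
  ]
  -- iteration 2/4 --
  FD 10.1: (-5.332,8.132) -> (-12.474,15.274) [heading=135, draw]
  REPEAT 4 [
    -- iteration 1/4 --
    RT 90: heading 135 -> 45
    FD 8.6: (-12.474,15.274) -> (-6.392,21.355) [heading=45, draw]
    LT 180: heading 45 -> 225
    -- iteration 2/4 --
    RT 90: heading 225 -> 135
    FD 8.6: (-6.392,21.355) -> (-12.474,27.436) [heading=135, draw]
    LT 180: heading 135 -> 315
    -- iteration 3/4 --
    RT 90: heading 315 -> 225
    FD 8.6: (-12.474,27.436) -> (-18.555,21.355) [heading=225, draw]
    LT 180: heading 225 -> 45
    -- iteration 4/4 --
    RT 90: heading 45 -> 315
    FD 8.6: (-18.555,21.355) -> (-12.474,15.274) [heading=315, draw]
    LT 180: heading 315 -> 135
  ]
  -- iteration 3/4 --
  FD 10.1: (-12.474,15.274) -> (-19.615,22.415) [heading=135, draw]
  REPEAT 4 [
    -- iteration 1/4 --
    RT 90: heading 135 -> 45
    FD 8.6: (-19.615,22.415) -> (-13.534,28.496) [heading=45, draw]
    LT 180: heading 45 -> 225
    -- iteration 2/4 --
    RT 90: heading 225 -> 135
    FD 8.6: (-13.534,28.496) -> (-19.615,34.578) [heading=135, draw]
    LT 180: heading 135 -> 315
    -- iteration 3/4 --
    RT 90: heading 315 -> 225
    FD 8.6: (-19.615,34.578) -> (-25.696,28.496) [heading=225, draw]
    LT 180: heading 225 -> 45
    -- iteration 4/4 --
    RT 90: heading 45 -> 315
    FD 8.6: (-25.696,28.496) -> (-19.615,22.415) [heading=315, draw]
    LT 180: heading 315 -> 135
  ]
  -- iteration 4/4 --
  FD 10.1: (-19.615,22.415) -> (-26.757,29.557) [heading=135, draw]
  REPEAT 4 [
    -- iteration 1/4 --
    RT 90: heading 135 -> 45
    FD 8.6: (-26.757,29.557) -> (-20.676,35.638) [heading=45, draw]
    LT 180: heading 45 -> 225
    -- iteration 2/4 --
    RT 90: heading 225 -> 135
    FD 8.6: (-20.676,35.638) -> (-26.757,41.719) [heading=135, draw]
    LT 180: heading 135 -> 315
    -- iteration 3/4 --
    RT 90: heading 315 -> 225
    FD 8.6: (-26.757,41.719) -> (-32.838,35.638) [heading=225, draw]
    LT 180: heading 225 -> 45
    -- iteration 4/4 --
    RT 90: heading 45 -> 315
    FD 8.6: (-32.838,35.638) -> (-26.757,29.557) [heading=315, draw]
    LT 180: heading 315 -> 135
  ]
]
LT 45: heading 135 -> 180
PD: pen down
RT 90: heading 180 -> 90
FD 11: (-26.757,29.557) -> (-26.757,40.557) [heading=90, draw]
Final: pos=(-26.757,40.557), heading=90, 23 segment(s) drawn

Segment endpoints: x in {-32.838, -26.757, -26.757, -26.757, -26.757, -25.696, -20.676, -19.615, -19.615, -19.615, -18.555, -13.534, -12.474, -12.474, -12.474, -11.413, -6.392, -5.332, -5.332, -5.332, 0, 0.749, 1.81, 2.8}, y in {0, 0.99, 8.132, 8.132, 14.213, 15.274, 15.274, 20.294, 21.355, 21.355, 22.415, 22.415, 27.436, 28.496, 29.557, 34.578, 35.638, 35.638, 40.557, 41.719}
xmin=-32.838, ymin=0, xmax=2.8, ymax=41.719

Answer: -32.838 0 2.8 41.719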